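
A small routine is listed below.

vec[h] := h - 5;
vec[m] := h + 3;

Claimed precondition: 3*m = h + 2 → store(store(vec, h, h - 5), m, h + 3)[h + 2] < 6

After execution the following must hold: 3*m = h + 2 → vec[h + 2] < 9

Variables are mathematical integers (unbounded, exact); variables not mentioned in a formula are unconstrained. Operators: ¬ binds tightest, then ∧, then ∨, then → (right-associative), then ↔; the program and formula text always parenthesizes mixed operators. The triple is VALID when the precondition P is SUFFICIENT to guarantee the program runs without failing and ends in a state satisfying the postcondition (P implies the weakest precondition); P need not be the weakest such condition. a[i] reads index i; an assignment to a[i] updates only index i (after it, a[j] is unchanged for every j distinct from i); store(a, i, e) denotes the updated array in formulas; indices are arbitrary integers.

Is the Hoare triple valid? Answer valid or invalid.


Working backward. After the program, 3*m = h + 2 → vec[h + 2] < 9 must hold.
Before vec[m] := h + 3: 3*m = h + 2 → store(vec, m, h + 3)[h + 2] < 9
Before vec[h] := h - 5: 3*m = h + 2 → store(store(vec, h, h - 5), m, h + 3)[h + 2] < 9
The weakest precondition is 3*m = h + 2 → store(store(vec, h, h - 5), m, h + 3)[h + 2] < 9.
Check whether 3*m = h + 2 → store(store(vec, h, h - 5), m, h + 3)[h + 2] < 6 implies it.
Every state satisfying the precondition satisfies the weakest precondition: the implication holds.
Answer: valid


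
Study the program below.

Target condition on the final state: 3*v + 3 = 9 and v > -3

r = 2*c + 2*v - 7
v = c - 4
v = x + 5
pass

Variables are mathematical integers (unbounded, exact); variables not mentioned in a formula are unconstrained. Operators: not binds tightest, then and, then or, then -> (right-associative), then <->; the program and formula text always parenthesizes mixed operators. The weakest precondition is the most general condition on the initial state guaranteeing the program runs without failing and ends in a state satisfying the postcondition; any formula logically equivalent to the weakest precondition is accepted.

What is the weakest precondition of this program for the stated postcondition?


Working backward. After the program, the postcondition 3*v + 3 = 9 and v > -3 must hold; in canonical form it is 3*v = 6 and v > -3.
Before skip: 3*v = 6 and v > -3
Before v := x + 5: 3*x = -9 and x > -8
Before v := c - 4: 3*x = -9 and x > -8
Before r := 2*c + 2*v - 7: 3*x = -9 and x > -8
Answer: WP = 3*x = -9 and x > -8


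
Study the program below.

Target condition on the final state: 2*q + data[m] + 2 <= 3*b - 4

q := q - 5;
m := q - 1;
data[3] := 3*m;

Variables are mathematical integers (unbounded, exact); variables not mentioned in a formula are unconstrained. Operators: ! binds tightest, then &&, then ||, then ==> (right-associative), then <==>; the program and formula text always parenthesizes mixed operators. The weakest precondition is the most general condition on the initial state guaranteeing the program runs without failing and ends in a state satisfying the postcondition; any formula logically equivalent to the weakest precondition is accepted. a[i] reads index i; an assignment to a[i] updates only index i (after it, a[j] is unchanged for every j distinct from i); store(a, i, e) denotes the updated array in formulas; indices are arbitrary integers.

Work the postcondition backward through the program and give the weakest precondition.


Working backward. After the program, the postcondition 2*q + data[m] + 2 <= 3*b - 4 must hold; in canonical form it is data[m] + 2*q <= 3*b - 6.
Before data[3] := 3*m: store(data, 3, 3*m)[m] + 2*q <= 3*b - 6
Before m := q - 1: store(data, 3, 3*q - 3)[q - 1] + 2*q <= 3*b - 6
Before q := q - 5: store(data, 3, 3*q - 18)[q - 6] + 2*q <= 3*b + 4
Answer: WP = store(data, 3, 3*q - 18)[q - 6] + 2*q <= 3*b + 4


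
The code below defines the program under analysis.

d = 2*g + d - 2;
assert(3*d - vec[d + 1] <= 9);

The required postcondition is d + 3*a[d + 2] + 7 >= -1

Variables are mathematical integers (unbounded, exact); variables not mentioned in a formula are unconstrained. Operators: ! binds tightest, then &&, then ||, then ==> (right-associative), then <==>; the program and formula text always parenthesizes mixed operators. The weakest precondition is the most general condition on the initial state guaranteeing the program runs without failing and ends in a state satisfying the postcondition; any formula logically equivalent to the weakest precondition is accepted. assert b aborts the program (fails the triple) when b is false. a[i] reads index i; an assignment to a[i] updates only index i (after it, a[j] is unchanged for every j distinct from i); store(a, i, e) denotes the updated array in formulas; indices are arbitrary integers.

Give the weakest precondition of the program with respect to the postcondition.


Working backward. After the program, the postcondition d + 3*a[d + 2] + 7 >= -1 must hold; in canonical form it is 3*a[d + 2] + d >= -8.
Before assert 3*d - vec[d + 1] <= 9: 3*d <= vec[d + 1] + 9 && 3*a[d + 2] + d >= -8
Before d := 2*g + d - 2: 3*d + 6*g <= vec[d + 2*g - 1] + 15 && 3*a[d + 2*g] + d + 2*g >= -6
Answer: WP = 3*d + 6*g <= vec[d + 2*g - 1] + 15 && 3*a[d + 2*g] + d + 2*g >= -6


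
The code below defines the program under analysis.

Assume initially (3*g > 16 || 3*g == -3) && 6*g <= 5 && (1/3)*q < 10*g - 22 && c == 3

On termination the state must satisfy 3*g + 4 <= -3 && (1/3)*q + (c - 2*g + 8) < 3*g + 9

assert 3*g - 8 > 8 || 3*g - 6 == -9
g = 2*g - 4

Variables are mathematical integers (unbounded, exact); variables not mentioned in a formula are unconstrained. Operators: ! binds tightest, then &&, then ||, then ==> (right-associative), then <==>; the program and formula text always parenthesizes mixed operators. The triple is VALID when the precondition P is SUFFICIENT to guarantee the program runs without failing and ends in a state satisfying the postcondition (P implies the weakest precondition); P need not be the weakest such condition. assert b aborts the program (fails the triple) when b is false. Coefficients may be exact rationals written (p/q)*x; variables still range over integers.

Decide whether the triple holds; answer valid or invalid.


Working backward. After the program, the postcondition 3*g + 4 <= -3 && (1/3)*q + (c - 2*g + 8) < 3*g + 9 must hold; in canonical form it is 3*g <= -7 && c + (1/3)*q < 5*g + 1.
Before g := 2*g - 4: 6*g <= 5 && c + (1/3)*q < 10*g - 19
Before assert 3*g - 8 > 8 || 3*g - 6 == -9: (3*g > 16 || 3*g == -3) && 6*g <= 5 && c + (1/3)*q < 10*g - 19
The weakest precondition is (3*g > 16 || 3*g == -3) && 6*g <= 5 && c + (1/3)*q < 10*g - 19.
Check whether (3*g > 16 || 3*g == -3) && 6*g <= 5 && (1/3)*q < 10*g - 22 && c == 3 implies it.
Every state satisfying the precondition satisfies the weakest precondition: the implication holds.
Answer: valid


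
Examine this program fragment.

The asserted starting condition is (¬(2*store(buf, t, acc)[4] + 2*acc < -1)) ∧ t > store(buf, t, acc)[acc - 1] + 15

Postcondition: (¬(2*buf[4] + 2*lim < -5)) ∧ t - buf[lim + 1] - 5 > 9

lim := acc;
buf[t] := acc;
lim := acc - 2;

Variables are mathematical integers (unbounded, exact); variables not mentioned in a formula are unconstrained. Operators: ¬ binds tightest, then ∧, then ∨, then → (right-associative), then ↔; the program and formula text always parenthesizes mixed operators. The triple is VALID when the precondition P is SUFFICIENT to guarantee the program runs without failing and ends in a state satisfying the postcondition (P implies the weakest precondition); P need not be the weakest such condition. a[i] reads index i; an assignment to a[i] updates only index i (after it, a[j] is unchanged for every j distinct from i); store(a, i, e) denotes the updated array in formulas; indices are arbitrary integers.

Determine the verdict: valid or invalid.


Working backward. After the program, the postcondition (¬(2*buf[4] + 2*lim < -5)) ∧ t - buf[lim + 1] - 5 > 9 must hold; in canonical form it is (¬(2*buf[4] + 2*lim < -5)) ∧ t > buf[lim + 1] + 14.
Before lim := acc - 2: (¬(2*buf[4] + 2*acc < -1)) ∧ t > buf[acc - 1] + 14
Before buf[t] := acc: (¬(2*store(buf, t, acc)[4] + 2*acc < -1)) ∧ t > store(buf, t, acc)[acc - 1] + 14
Before lim := acc: (¬(2*store(buf, t, acc)[4] + 2*acc < -1)) ∧ t > store(buf, t, acc)[acc - 1] + 14
The weakest precondition is (¬(2*store(buf, t, acc)[4] + 2*acc < -1)) ∧ t > store(buf, t, acc)[acc - 1] + 14.
Check whether (¬(2*store(buf, t, acc)[4] + 2*acc < -1)) ∧ t > store(buf, t, acc)[acc - 1] + 15 implies it.
Every state satisfying the precondition satisfies the weakest precondition: the implication holds.
Answer: valid


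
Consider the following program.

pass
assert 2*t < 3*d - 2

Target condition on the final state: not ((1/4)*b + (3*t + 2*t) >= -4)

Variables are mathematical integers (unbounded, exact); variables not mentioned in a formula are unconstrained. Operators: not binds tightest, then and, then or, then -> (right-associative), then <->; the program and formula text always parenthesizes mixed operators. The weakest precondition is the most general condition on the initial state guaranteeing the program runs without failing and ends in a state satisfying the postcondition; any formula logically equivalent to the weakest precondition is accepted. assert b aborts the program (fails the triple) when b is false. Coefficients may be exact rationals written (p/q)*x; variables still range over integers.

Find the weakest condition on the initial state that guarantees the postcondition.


Working backward. After the program, the postcondition not ((1/4)*b + (3*t + 2*t) >= -4) must hold; in canonical form it is not ((1/4)*b + 5*t >= -4).
Before assert 2*t < 3*d - 2: 2*t < 3*d - 2 and (not ((1/4)*b + 5*t >= -4))
Before skip: 2*t < 3*d - 2 and (not ((1/4)*b + 5*t >= -4))
Answer: WP = 2*t < 3*d - 2 and (not ((1/4)*b + 5*t >= -4))


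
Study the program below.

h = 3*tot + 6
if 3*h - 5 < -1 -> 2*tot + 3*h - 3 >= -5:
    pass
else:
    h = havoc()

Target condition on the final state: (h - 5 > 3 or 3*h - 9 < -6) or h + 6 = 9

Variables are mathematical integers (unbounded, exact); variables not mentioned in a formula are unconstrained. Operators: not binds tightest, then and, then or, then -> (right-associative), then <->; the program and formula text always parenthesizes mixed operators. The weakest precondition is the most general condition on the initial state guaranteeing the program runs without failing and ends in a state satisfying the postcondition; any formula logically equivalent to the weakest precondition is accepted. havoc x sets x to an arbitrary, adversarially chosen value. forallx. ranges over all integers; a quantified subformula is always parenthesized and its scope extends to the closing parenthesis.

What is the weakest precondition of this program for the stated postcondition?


Working backward. After the program, the postcondition (h - 5 > 3 or 3*h - 9 < -6) or h + 6 = 9 must hold; in canonical form it is h > 8 or 3*h < 3 or h = 3.
Then branch requires h > 8 or 3*h < 3 or h = 3; else branch requires forall h_1. (h_1 > 8 or 3*h_1 < 3 or h_1 = 3).
Before the if: ((3*h < 4 -> 3*h + 2*tot >= -2) -> (h > 8 or 3*h < 3 or h = 3)) and ((not (3*h < 4 -> 3*h + 2*tot >= -2)) -> (forall h_1. (h_1 > 8 or 3*h_1 < 3 or h_1 = 3)))
Before h := 3*tot + 6: ((9*tot < -14 -> 11*tot >= -20) -> (3*tot > 2 or 9*tot < -15 or 3*tot = -3)) and ((not (9*tot < -14 -> 11*tot >= -20)) -> (forall h_1. (h_1 > 8 or 3*h_1 < 3 or h_1 = 3)))
Answer: WP = ((9*tot < -14 -> 11*tot >= -20) -> (3*tot > 2 or 9*tot < -15 or 3*tot = -3)) and ((not (9*tot < -14 -> 11*tot >= -20)) -> (forall h_1. (h_1 > 8 or 3*h_1 < 3 or h_1 = 3)))


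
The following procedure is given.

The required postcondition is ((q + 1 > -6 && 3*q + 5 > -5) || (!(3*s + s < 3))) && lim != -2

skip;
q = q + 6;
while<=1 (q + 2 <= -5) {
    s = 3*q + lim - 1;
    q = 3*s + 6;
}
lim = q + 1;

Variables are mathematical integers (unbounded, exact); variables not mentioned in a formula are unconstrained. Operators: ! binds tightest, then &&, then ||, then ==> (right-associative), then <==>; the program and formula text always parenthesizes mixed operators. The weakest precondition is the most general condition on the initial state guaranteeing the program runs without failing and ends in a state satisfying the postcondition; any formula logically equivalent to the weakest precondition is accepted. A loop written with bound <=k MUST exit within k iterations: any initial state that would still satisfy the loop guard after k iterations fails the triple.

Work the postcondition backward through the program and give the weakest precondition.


Working backward. After the program, the postcondition ((q + 1 > -6 && 3*q + 5 > -5) || (!(3*s + s < 3))) && lim != -2 must hold; in canonical form it is ((q > -7 && 3*q > -10) || (!(4*s < 3))) && lim != -2.
Before lim := q + 1: ((q > -7 && 3*q > -10) || (!(4*s < 3))) && q != -3
Before the loop (bound <=1), unroll the exhaustion recursion (WP_0 = exit-now case; WP_j = one more guarded iteration, up to j = 1):
  WP_0: (!(q <= -7)) && ((q > -7 && 3*q > -10) || (!(4*s < 3))) && q != -3
  WP_1: (q <= -7 ==> ((!(3*lim + 9*q <= -10)) && ((3*lim + 9*q > -10 && 9*lim + 27*q > -19) || (!(4*lim + 12*q < 7))) && 3*lim + 9*q != -6)) && ((!(q <= -7)) ==> (((q > -7 && 3*q > -10) || (!(4*s < 3))) && q != -3))
So before the loop: (q <= -7 ==> ((!(3*lim + 9*q <= -10)) && ((3*lim + 9*q > -10 && 9*lim + 27*q > -19) || (!(4*lim + 12*q < 7))) && 3*lim + 9*q != -6)) && ((!(q <= -7)) ==> (((q > -7 && 3*q > -10) || (!(4*s < 3))) && q != -3))
Before q := q + 6: (q <= -13 ==> ((!(3*lim + 9*q <= -64)) && ((3*lim + 9*q > -64 && 9*lim + 27*q > -181) || (!(4*lim + 12*q < -65))) && 3*lim + 9*q != -60)) && ((!(q <= -13)) ==> (((q > -13 && 3*q > -28) || (!(4*s < 3))) && q != -9))
Before skip: (q <= -13 ==> ((!(3*lim + 9*q <= -64)) && ((3*lim + 9*q > -64 && 9*lim + 27*q > -181) || (!(4*lim + 12*q < -65))) && 3*lim + 9*q != -60)) && ((!(q <= -13)) ==> (((q > -13 && 3*q > -28) || (!(4*s < 3))) && q != -9))
Answer: WP = (q <= -13 ==> ((!(3*lim + 9*q <= -64)) && ((3*lim + 9*q > -64 && 9*lim + 27*q > -181) || (!(4*lim + 12*q < -65))) && 3*lim + 9*q != -60)) && ((!(q <= -13)) ==> (((q > -13 && 3*q > -28) || (!(4*s < 3))) && q != -9))


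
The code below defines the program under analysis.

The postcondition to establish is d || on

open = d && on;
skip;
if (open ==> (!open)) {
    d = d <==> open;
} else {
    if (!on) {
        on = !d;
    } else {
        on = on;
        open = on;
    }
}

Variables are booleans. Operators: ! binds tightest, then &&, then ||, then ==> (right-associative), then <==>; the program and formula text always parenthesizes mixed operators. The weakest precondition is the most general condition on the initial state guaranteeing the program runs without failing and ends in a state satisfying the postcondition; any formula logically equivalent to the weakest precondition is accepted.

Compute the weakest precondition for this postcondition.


Working backward. After the program, d || on must hold.
Then branch requires (d <==> open) || on; else branch requires on ==> (d || on).
Before the if: ((open ==> (!open)) ==> ((d <==> open) || on)) && ((!(open ==> (!open))) ==> (on ==> (d || on)))
Before skip: ((open ==> (!open)) ==> ((d <==> open) || on)) && ((!(open ==> (!open))) ==> (on ==> (d || on)))
Before open := d && on: (((d && on) ==> (!(d && on))) ==> ((d <==> (d && on)) || on)) && ((!((d && on) ==> (!(d && on)))) ==> (on ==> (d || on)))
Answer: WP = (((d && on) ==> (!(d && on))) ==> ((d <==> (d && on)) || on)) && ((!((d && on) ==> (!(d && on)))) ==> (on ==> (d || on)))


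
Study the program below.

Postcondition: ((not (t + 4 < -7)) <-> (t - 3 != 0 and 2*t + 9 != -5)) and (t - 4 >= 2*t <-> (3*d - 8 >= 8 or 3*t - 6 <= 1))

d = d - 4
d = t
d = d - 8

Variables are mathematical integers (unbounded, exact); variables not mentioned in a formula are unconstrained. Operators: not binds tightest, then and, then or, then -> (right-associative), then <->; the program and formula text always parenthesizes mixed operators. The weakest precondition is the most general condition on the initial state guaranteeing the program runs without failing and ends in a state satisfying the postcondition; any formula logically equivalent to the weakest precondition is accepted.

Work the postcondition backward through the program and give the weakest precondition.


Working backward. After the program, the postcondition ((not (t + 4 < -7)) <-> (t - 3 != 0 and 2*t + 9 != -5)) and (t - 4 >= 2*t <-> (3*d - 8 >= 8 or 3*t - 6 <= 1)) must hold; in canonical form it is ((not (t < -11)) <-> (t != 3 and 2*t != -14)) and (t <= -4 <-> (3*d >= 16 or 3*t <= 7)).
Before d := d - 8: ((not (t < -11)) <-> (t != 3 and 2*t != -14)) and (t <= -4 <-> (3*d >= 40 or 3*t <= 7))
Before d := t: ((not (t < -11)) <-> (t != 3 and 2*t != -14)) and (t <= -4 <-> (3*t >= 40 or 3*t <= 7))
Before d := d - 4: ((not (t < -11)) <-> (t != 3 and 2*t != -14)) and (t <= -4 <-> (3*t >= 40 or 3*t <= 7))
Answer: WP = ((not (t < -11)) <-> (t != 3 and 2*t != -14)) and (t <= -4 <-> (3*t >= 40 or 3*t <= 7))


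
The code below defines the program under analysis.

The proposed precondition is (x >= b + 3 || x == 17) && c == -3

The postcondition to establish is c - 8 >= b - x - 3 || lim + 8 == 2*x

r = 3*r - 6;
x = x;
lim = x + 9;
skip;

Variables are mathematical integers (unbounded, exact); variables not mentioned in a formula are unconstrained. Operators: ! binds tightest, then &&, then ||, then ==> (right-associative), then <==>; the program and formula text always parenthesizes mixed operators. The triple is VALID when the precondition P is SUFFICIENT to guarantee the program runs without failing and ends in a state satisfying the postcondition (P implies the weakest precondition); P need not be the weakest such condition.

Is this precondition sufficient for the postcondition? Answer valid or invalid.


Working backward. After the program, the postcondition c - 8 >= b - x - 3 || lim + 8 == 2*x must hold; in canonical form it is c + x >= b + 5 || lim == 2*x - 8.
Before skip: c + x >= b + 5 || lim == 2*x - 8
Before lim := x + 9: c + x >= b + 5 || x == 17
Before x := x: c + x >= b + 5 || x == 17
Before r := 3*r - 6: c + x >= b + 5 || x == 17
The weakest precondition is c + x >= b + 5 || x == 17.
Check whether (x >= b + 3 || x == 17) && c == -3 implies it.
Countermodel: at the initial state b = 0, c = -3, x = 3, the precondition holds but the weakest precondition fails.
Answer: invalid


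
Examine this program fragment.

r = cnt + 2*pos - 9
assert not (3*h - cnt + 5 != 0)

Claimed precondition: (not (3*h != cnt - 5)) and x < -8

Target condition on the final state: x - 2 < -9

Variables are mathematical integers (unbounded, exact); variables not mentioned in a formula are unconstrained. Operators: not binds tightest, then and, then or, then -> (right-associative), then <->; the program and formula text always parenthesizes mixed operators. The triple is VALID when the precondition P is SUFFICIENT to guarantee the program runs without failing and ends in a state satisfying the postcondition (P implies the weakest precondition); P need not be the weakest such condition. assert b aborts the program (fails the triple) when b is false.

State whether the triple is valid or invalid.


Working backward. After the program, the postcondition x - 2 < -9 must hold; in canonical form it is x < -7.
Before assert not (3*h - cnt + 5 != 0): (not (3*h != cnt - 5)) and x < -7
Before r := cnt + 2*pos - 9: (not (3*h != cnt - 5)) and x < -7
The weakest precondition is (not (3*h != cnt - 5)) and x < -7.
Check whether (not (3*h != cnt - 5)) and x < -8 implies it.
Every state satisfying the precondition satisfies the weakest precondition: the implication holds.
Answer: valid


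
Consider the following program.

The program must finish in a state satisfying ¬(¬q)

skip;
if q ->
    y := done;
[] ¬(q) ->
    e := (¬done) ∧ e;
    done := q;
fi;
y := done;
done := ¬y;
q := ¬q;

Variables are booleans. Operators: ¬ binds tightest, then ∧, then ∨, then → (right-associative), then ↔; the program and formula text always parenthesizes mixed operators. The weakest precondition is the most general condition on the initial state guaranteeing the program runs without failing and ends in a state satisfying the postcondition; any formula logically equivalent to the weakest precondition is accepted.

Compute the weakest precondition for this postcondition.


Working backward. After the program, the postcondition ¬(¬q) must hold; in canonical form it is q.
Before q := ¬q: ¬q
Before done := ¬y: ¬q
Before y := done: ¬q
Then branch requires ¬q; else branch requires ¬q.
Before the if: q → (¬q)
Before skip: q → (¬q)
Answer: WP = q → (¬q)


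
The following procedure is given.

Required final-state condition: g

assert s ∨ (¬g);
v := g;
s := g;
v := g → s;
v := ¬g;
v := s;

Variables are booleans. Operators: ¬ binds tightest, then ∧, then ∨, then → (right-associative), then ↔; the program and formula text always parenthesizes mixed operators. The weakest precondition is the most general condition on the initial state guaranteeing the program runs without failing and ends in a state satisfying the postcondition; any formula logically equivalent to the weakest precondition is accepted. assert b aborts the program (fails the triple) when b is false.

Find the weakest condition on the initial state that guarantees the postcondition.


Working backward. After the program, g must hold.
Before v := s: g
Before v := ¬g: g
Before v := g → s: g
Before s := g: g
Before v := g: g
Before assert s ∨ (¬g): (s ∨ (¬g)) ∧ g
Answer: WP = (s ∨ (¬g)) ∧ g


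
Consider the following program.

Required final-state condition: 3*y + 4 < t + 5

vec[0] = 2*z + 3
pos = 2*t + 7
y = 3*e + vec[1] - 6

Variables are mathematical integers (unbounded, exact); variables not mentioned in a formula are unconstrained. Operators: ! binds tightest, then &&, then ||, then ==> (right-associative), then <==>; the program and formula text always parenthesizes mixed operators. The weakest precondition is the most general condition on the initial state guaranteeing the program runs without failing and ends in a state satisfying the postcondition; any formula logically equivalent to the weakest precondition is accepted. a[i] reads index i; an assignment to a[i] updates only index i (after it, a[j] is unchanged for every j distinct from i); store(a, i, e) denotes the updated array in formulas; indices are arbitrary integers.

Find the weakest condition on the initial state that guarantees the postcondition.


Working backward. After the program, the postcondition 3*y + 4 < t + 5 must hold; in canonical form it is 3*y < t + 1.
Before y := 3*e + vec[1] - 6: 3*vec[1] + 9*e < t + 19
Before pos := 2*t + 7: 3*vec[1] + 9*e < t + 19
Before vec[0] := 2*z + 3: 3*vec[1] + 9*e < t + 19
Answer: WP = 3*vec[1] + 9*e < t + 19


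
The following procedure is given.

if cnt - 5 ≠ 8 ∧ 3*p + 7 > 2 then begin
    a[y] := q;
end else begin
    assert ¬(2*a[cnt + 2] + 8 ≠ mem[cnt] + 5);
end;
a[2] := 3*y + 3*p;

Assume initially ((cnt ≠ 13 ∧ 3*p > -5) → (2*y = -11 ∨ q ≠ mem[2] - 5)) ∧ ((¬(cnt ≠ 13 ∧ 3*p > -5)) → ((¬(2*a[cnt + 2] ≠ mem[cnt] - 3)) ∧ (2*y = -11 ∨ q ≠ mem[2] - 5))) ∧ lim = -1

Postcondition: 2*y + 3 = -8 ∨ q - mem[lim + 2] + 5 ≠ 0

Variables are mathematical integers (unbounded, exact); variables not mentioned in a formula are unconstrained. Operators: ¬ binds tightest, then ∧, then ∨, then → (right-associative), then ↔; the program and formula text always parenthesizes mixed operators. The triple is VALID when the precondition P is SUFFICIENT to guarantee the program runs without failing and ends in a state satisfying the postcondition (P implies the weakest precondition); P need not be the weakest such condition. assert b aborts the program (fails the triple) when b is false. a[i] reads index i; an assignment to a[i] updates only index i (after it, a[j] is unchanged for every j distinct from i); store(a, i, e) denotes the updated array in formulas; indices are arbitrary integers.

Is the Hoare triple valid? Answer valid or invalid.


Working backward. After the program, the postcondition 2*y + 3 = -8 ∨ q - mem[lim + 2] + 5 ≠ 0 must hold; in canonical form it is 2*y = -11 ∨ q ≠ mem[lim + 2] - 5.
Before a[2] := 3*y + 3*p: 2*y = -11 ∨ q ≠ mem[lim + 2] - 5
Then branch requires 2*y = -11 ∨ q ≠ mem[lim + 2] - 5; else branch requires (¬(2*a[cnt + 2] ≠ mem[cnt] - 3)) ∧ (2*y = -11 ∨ q ≠ mem[lim + 2] - 5).
Before the if: ((cnt ≠ 13 ∧ 3*p > -5) → (2*y = -11 ∨ q ≠ mem[lim + 2] - 5)) ∧ ((¬(cnt ≠ 13 ∧ 3*p > -5)) → ((¬(2*a[cnt + 2] ≠ mem[cnt] - 3)) ∧ (2*y = -11 ∨ q ≠ mem[lim + 2] - 5)))
The weakest precondition is ((cnt ≠ 13 ∧ 3*p > -5) → (2*y = -11 ∨ q ≠ mem[lim + 2] - 5)) ∧ ((¬(cnt ≠ 13 ∧ 3*p > -5)) → ((¬(2*a[cnt + 2] ≠ mem[cnt] - 3)) ∧ (2*y = -11 ∨ q ≠ mem[lim + 2] - 5))).
Check whether ((cnt ≠ 13 ∧ 3*p > -5) → (2*y = -11 ∨ q ≠ mem[2] - 5)) ∧ ((¬(cnt ≠ 13 ∧ 3*p > -5)) → ((¬(2*a[cnt + 2] ≠ mem[cnt] - 3)) ∧ (2*y = -11 ∨ q ≠ mem[2] - 5))) ∧ lim = -1 implies it.
Countermodel: at the initial state a = {[1] = 0, [2] = 0, [3] = 0, [5] = 0, elsewhere 0}, cnt = 3, lim = -1, mem = {[1] = 5, [2] = 6, [3] = 5, [5] = 5, elsewhere 5}, p = -1, q = 0, y = 0, the precondition holds but the weakest precondition fails.
Answer: invalid


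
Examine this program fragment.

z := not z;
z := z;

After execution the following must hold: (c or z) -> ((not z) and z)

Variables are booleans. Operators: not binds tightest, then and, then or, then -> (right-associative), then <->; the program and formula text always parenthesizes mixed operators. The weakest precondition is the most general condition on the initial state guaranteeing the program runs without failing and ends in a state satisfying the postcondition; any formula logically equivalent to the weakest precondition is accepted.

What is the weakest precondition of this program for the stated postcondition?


Working backward. After the program, the postcondition (c or z) -> ((not z) and z) must hold; in canonical form it is not (c or z).
Before z := z: not (c or z)
Before z := not z: not (c or (not z))
Answer: WP = not (c or (not z))


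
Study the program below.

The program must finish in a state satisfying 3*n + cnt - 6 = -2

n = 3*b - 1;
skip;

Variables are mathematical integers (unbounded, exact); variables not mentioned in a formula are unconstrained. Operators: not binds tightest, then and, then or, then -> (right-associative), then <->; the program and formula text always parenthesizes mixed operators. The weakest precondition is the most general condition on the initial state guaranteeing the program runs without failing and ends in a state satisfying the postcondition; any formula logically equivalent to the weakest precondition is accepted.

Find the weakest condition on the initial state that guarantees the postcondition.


Working backward. After the program, the postcondition 3*n + cnt - 6 = -2 must hold; in canonical form it is cnt + 3*n = 4.
Before skip: cnt + 3*n = 4
Before n := 3*b - 1: 9*b + cnt = 7
Answer: WP = 9*b + cnt = 7


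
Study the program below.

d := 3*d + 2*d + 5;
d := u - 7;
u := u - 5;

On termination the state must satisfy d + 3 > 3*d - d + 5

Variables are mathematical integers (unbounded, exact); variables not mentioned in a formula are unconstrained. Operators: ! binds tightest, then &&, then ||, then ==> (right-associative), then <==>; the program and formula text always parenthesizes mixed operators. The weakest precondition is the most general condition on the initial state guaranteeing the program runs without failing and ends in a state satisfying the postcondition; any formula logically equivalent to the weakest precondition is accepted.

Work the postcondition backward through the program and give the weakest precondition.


Working backward. After the program, the postcondition d + 3 > 3*d - d + 5 must hold; in canonical form it is d < -2.
Before u := u - 5: d < -2
Before d := u - 7: u < 5
Before d := 3*d + 2*d + 5: u < 5
Answer: WP = u < 5


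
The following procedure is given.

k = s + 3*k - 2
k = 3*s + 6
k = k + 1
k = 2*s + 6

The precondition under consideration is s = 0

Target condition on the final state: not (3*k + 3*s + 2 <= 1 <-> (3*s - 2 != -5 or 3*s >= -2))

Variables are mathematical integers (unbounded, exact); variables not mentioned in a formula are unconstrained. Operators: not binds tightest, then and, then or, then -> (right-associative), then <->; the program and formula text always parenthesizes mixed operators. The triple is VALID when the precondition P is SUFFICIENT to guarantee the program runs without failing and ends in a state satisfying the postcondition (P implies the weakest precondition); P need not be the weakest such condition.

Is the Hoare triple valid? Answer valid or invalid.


Working backward. After the program, the postcondition not (3*k + 3*s + 2 <= 1 <-> (3*s - 2 != -5 or 3*s >= -2)) must hold; in canonical form it is not (3*k + 3*s <= -1 <-> (3*s != -3 or 3*s >= -2)).
Before k := 2*s + 6: not (9*s <= -19 <-> (3*s != -3 or 3*s >= -2))
Before k := k + 1: not (9*s <= -19 <-> (3*s != -3 or 3*s >= -2))
Before k := 3*s + 6: not (9*s <= -19 <-> (3*s != -3 or 3*s >= -2))
Before k := s + 3*k - 2: not (9*s <= -19 <-> (3*s != -3 or 3*s >= -2))
The weakest precondition is not (9*s <= -19 <-> (3*s != -3 or 3*s >= -2)).
Check whether s = 0 implies it.
Every state satisfying the precondition satisfies the weakest precondition: the implication holds.
Answer: valid


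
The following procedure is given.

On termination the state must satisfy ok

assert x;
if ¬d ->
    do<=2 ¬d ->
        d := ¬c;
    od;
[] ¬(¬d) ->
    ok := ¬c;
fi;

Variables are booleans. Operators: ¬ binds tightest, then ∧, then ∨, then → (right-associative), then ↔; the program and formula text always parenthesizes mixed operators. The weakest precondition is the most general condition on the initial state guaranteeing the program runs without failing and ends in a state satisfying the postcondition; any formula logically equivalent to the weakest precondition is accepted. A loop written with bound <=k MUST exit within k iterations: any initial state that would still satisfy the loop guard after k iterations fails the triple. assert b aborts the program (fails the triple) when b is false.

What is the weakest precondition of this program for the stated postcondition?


Working backward. After the program, ok must hold.
Then branch requires ((¬d) → ((c → ((¬c) ∧ ok)) ∧ ((¬c) → ok))) ∧ (d → ok); else branch requires ¬c.
Before the if: ((¬d) → (((¬d) → ((c → ((¬c) ∧ ok)) ∧ ((¬c) → ok))) ∧ (d → ok))) ∧ (d → (¬c))
Before assert x: x ∧ ((¬d) → (((¬d) → ((c → ((¬c) ∧ ok)) ∧ ((¬c) → ok))) ∧ (d → ok))) ∧ (d → (¬c))
Answer: WP = x ∧ ((¬d) → (((¬d) → ((c → ((¬c) ∧ ok)) ∧ ((¬c) → ok))) ∧ (d → ok))) ∧ (d → (¬c))


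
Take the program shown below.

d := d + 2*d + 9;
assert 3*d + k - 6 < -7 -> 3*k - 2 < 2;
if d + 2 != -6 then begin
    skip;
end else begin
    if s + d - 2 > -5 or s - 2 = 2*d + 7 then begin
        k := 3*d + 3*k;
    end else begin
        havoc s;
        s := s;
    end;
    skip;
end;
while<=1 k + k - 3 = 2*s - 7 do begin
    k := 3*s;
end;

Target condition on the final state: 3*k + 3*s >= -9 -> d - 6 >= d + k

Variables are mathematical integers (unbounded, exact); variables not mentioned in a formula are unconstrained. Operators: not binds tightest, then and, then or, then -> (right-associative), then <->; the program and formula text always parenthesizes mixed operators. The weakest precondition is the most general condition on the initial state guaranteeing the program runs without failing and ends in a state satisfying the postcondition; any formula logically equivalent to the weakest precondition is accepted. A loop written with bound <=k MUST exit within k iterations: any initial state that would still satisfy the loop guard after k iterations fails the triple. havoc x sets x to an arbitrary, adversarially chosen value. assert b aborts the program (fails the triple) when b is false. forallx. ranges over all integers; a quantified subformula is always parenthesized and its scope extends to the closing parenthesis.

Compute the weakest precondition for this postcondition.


Working backward. After the program, the postcondition 3*k + 3*s >= -9 -> d - 6 >= d + k must hold; in canonical form it is 3*k + 3*s >= -9 -> k <= -6.
Before the loop (bound <=1), unroll the exhaustion recursion (WP_0 = exit-now case; WP_j = one more guarded iteration, up to j = 1):
  WP_0: (not (2*k = 2*s - 4)) and (3*k + 3*s >= -9 -> k <= -6)
  WP_1: (2*k = 2*s - 4 -> ((not (4*s = -4)) and (12*s >= -9 -> 3*s <= -6))) and ((not (2*k = 2*s - 4)) -> (3*k + 3*s >= -9 -> k <= -6))
So before the loop: (2*k = 2*s - 4 -> ((not (4*s = -4)) and (12*s >= -9 -> 3*s <= -6))) and ((not (2*k = 2*s - 4)) -> (3*k + 3*s >= -9 -> k <= -6))
Then branch requires (2*k = 2*s - 4 -> ((not (4*s = -4)) and (12*s >= -9 -> 3*s <= -6))) and ((not (2*k = 2*s - 4)) -> (3*k + 3*s >= -9 -> k <= -6)); else branch requires ((d + s > -3 or s = 2*d + 9) -> ((6*d + 6*k = 2*s - 4 -> ((not (4*s = -4)) and (12*s >= -9 -> 3*s <= -6))) and ((not (6*d + 6*k = 2*s - 4)) -> (9*d + 9*k + 3*s >= -9 -> 3*d + 3*k <= -6)))) and ((not (d + s > -3 or s = 2*d + 9)) -> (forall s_1. ((2*k = 2*s_1 - 4 -> ((not (4*s_1 = -4)) and (12*s_1 >= -9 -> 3*s_1 <= -6))) and ((not (2*k = 2*s_1 - 4)) -> (3*k + 3*s_1 >= -9 -> k <= -6))))).
Before the if: (d != -8 -> ((2*k = 2*s - 4 -> ((not (4*s = -4)) and (12*s >= -9 -> 3*s <= -6))) and ((not (2*k = 2*s - 4)) -> (3*k + 3*s >= -9 -> k <= -6)))) and ((not (d != -8)) -> (((d + s > -3 or s = 2*d + 9) -> ((6*d + 6*k = 2*s - 4 -> ((not (4*s = -4)) and (12*s >= -9 -> 3*s <= -6))) and ((not (6*d + 6*k = 2*s - 4)) -> (9*d + 9*k + 3*s >= -9 -> 3*d + 3*k <= -6)))) and ((not (d + s > -3 or s = 2*d + 9)) -> (forall s_1. ((2*k = 2*s_1 - 4 -> ((not (4*s_1 = -4)) and (12*s_1 >= -9 -> 3*s_1 <= -6))) and ((not (2*k = 2*s_1 - 4)) -> (3*k + 3*s_1 >= -9 -> k <= -6)))))))
Before assert 3*d + k - 6 < -7 -> 3*k - 2 < 2: (3*d + k < -1 -> 3*k < 4) and (d != -8 -> ((2*k = 2*s - 4 -> ((not (4*s = -4)) and (12*s >= -9 -> 3*s <= -6))) and ((not (2*k = 2*s - 4)) -> (3*k + 3*s >= -9 -> k <= -6)))) and ((not (d != -8)) -> (((d + s > -3 or s = 2*d + 9) -> ((6*d + 6*k = 2*s - 4 -> ((not (4*s = -4)) and (12*s >= -9 -> 3*s <= -6))) and ((not (6*d + 6*k = 2*s - 4)) -> (9*d + 9*k + 3*s >= -9 -> 3*d + 3*k <= -6)))) and ((not (d + s > -3 or s = 2*d + 9)) -> (forall s_1. ((2*k = 2*s_1 - 4 -> ((not (4*s_1 = -4)) and (12*s_1 >= -9 -> 3*s_1 <= -6))) and ((not (2*k = 2*s_1 - 4)) -> (3*k + 3*s_1 >= -9 -> k <= -6)))))))
Before d := d + 2*d + 9: (9*d + k < -28 -> 3*k < 4) and (3*d != -17 -> ((2*k = 2*s - 4 -> ((not (4*s = -4)) and (12*s >= -9 -> 3*s <= -6))) and ((not (2*k = 2*s - 4)) -> (3*k + 3*s >= -9 -> k <= -6)))) and ((not (3*d != -17)) -> (((3*d + s > -12 or s = 6*d + 27) -> ((18*d + 6*k = 2*s - 58 -> ((not (4*s = -4)) and (12*s >= -9 -> 3*s <= -6))) and ((not (18*d + 6*k = 2*s - 58)) -> (27*d + 9*k + 3*s >= -90 -> 9*d + 3*k <= -33)))) and ((not (3*d + s > -12 or s = 6*d + 27)) -> (forall s_1. ((2*k = 2*s_1 - 4 -> ((not (4*s_1 = -4)) and (12*s_1 >= -9 -> 3*s_1 <= -6))) and ((not (2*k = 2*s_1 - 4)) -> (3*k + 3*s_1 >= -9 -> k <= -6)))))))
Answer: WP = (9*d + k < -28 -> 3*k < 4) and (3*d != -17 -> ((2*k = 2*s - 4 -> ((not (4*s = -4)) and (12*s >= -9 -> 3*s <= -6))) and ((not (2*k = 2*s - 4)) -> (3*k + 3*s >= -9 -> k <= -6)))) and ((not (3*d != -17)) -> (((3*d + s > -12 or s = 6*d + 27) -> ((18*d + 6*k = 2*s - 58 -> ((not (4*s = -4)) and (12*s >= -9 -> 3*s <= -6))) and ((not (18*d + 6*k = 2*s - 58)) -> (27*d + 9*k + 3*s >= -90 -> 9*d + 3*k <= -33)))) and ((not (3*d + s > -12 or s = 6*d + 27)) -> (forall s_1. ((2*k = 2*s_1 - 4 -> ((not (4*s_1 = -4)) and (12*s_1 >= -9 -> 3*s_1 <= -6))) and ((not (2*k = 2*s_1 - 4)) -> (3*k + 3*s_1 >= -9 -> k <= -6)))))))


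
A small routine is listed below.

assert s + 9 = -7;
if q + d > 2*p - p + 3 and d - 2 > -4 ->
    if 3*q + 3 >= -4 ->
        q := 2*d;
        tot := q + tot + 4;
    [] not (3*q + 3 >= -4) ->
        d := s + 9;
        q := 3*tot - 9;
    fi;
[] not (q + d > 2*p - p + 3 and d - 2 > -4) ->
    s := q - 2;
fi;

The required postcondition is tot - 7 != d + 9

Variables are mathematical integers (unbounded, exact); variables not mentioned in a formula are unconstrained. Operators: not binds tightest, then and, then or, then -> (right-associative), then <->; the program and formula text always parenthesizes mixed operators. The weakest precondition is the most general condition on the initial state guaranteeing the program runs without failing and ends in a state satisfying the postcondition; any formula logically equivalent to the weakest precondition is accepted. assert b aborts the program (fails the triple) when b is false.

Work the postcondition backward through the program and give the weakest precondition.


Working backward. After the program, the postcondition tot - 7 != d + 9 must hold; in canonical form it is tot != d + 16.
Then branch requires (3*q >= -7 -> d + tot != 12) and ((not (3*q >= -7)) -> tot != s + 25); else branch requires tot != d + 16.
Before the if: ((d + q > p + 3 and d > -2) -> ((3*q >= -7 -> d + tot != 12) and ((not (3*q >= -7)) -> tot != s + 25))) and ((not (d + q > p + 3 and d > -2)) -> tot != d + 16)
Before assert s + 9 = -7: s = -16 and ((d + q > p + 3 and d > -2) -> ((3*q >= -7 -> d + tot != 12) and ((not (3*q >= -7)) -> tot != s + 25))) and ((not (d + q > p + 3 and d > -2)) -> tot != d + 16)
Answer: WP = s = -16 and ((d + q > p + 3 and d > -2) -> ((3*q >= -7 -> d + tot != 12) and ((not (3*q >= -7)) -> tot != s + 25))) and ((not (d + q > p + 3 and d > -2)) -> tot != d + 16)


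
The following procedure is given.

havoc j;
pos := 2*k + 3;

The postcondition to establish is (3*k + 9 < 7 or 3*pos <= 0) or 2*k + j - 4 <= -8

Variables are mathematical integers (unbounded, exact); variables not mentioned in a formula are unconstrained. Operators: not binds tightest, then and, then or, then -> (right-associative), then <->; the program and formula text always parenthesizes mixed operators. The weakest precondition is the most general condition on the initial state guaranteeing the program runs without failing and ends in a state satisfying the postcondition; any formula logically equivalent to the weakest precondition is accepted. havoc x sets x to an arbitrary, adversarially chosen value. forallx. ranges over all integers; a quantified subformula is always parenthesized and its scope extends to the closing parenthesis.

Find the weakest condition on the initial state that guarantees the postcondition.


Working backward. After the program, the postcondition (3*k + 9 < 7 or 3*pos <= 0) or 2*k + j - 4 <= -8 must hold; in canonical form it is 3*k < -2 or 3*pos <= 0 or j + 2*k <= -4.
Before pos := 2*k + 3: 3*k < -2 or 6*k <= -9 or j + 2*k <= -4
Before havoc j: forall j_1. (3*k < -2 or 6*k <= -9 or j_1 + 2*k <= -4)
Answer: WP = forall j_1. (3*k < -2 or 6*k <= -9 or j_1 + 2*k <= -4)


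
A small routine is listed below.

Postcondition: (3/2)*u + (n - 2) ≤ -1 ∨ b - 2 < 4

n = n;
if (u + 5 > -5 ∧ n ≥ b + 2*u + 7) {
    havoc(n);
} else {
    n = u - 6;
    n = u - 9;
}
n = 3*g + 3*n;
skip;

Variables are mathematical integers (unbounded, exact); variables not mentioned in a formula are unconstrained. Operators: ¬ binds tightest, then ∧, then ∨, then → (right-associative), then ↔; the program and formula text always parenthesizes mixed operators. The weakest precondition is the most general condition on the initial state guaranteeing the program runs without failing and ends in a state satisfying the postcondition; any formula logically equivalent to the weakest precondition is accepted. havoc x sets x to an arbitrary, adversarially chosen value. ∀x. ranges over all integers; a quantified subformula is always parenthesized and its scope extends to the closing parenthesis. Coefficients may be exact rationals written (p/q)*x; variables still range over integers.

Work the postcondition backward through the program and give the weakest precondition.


Working backward. After the program, the postcondition (3/2)*u + (n - 2) ≤ -1 ∨ b - 2 < 4 must hold; in canonical form it is n + (3/2)*u ≤ 1 ∨ b < 6.
Before skip: n + (3/2)*u ≤ 1 ∨ b < 6
Before n := 3*g + 3*n: 3*g + 3*n + (3/2)*u ≤ 1 ∨ b < 6
Then branch requires ∀n_1. (3*g + 3*n_1 + (3/2)*u ≤ 1 ∨ b < 6); else branch requires 3*g + (9/2)*u ≤ 28 ∨ b < 6.
Before the if: ((u > -10 ∧ n ≥ b + 2*u + 7) → (∀n_1. (3*g + 3*n_1 + (3/2)*u ≤ 1 ∨ b < 6))) ∧ ((¬(u > -10 ∧ n ≥ b + 2*u + 7)) → (3*g + (9/2)*u ≤ 28 ∨ b < 6))
Before n := n: ((u > -10 ∧ n ≥ b + 2*u + 7) → (∀n_1. (3*g + 3*n_1 + (3/2)*u ≤ 1 ∨ b < 6))) ∧ ((¬(u > -10 ∧ n ≥ b + 2*u + 7)) → (3*g + (9/2)*u ≤ 28 ∨ b < 6))
Answer: WP = ((u > -10 ∧ n ≥ b + 2*u + 7) → (∀n_1. (3*g + 3*n_1 + (3/2)*u ≤ 1 ∨ b < 6))) ∧ ((¬(u > -10 ∧ n ≥ b + 2*u + 7)) → (3*g + (9/2)*u ≤ 28 ∨ b < 6))
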